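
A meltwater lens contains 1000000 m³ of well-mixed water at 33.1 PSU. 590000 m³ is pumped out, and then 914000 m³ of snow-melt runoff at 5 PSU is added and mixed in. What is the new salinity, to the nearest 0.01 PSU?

Remaining after removal: 410,000 m³ at 33.1 PSU (salt = 13,571,000)
After addition: salt = 13,571,000 + 914,000×5 = 18,141,000; volume = 1,324,000 m³
S = 18,141,000 / 1,324,000 = 13.7017 PSU

13.70 PSU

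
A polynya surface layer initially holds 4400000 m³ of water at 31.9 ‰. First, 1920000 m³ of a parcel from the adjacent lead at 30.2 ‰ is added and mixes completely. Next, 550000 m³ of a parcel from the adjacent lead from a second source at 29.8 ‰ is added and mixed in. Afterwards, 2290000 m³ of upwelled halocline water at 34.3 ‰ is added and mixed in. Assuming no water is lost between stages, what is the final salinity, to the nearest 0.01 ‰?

Weighted by volume,
Initial salt = 4,400,000×31.9 = 140,360,000
After stage 1: salt = 140,360,000 + 1,920,000×30.2 = 198,344,000; volume = 6,320,000 m³; S = 31.384 ‰
After stage 2: salt = 198,344,000 + 550,000×29.8 = 214,734,000; volume = 6,870,000 m³; S = 31.257 ‰
After stage 3: salt = 214,734,000 + 2,290,000×34.3 = 293,281,000; volume = 9,160,000 m³
S = 293,281,000 / 9,160,000 = 32.0176 ‰

32.02 ‰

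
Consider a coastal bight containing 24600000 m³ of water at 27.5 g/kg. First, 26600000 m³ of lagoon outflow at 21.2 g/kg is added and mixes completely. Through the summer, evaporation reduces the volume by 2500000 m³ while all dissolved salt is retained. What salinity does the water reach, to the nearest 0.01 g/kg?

25.47 g/kg

After mixing: salt = 24,600,000×27.5 + 26,600,000×21.2 = 1,240,420,000; volume = 51,200,000 m³
After evaporation: salt unchanged = 1,240,420,000; volume = 51,200,000 − 2,500,000 = 48,700,000 m³
S = 1,240,420,000 / 48,700,000 = 25.4706 g/kg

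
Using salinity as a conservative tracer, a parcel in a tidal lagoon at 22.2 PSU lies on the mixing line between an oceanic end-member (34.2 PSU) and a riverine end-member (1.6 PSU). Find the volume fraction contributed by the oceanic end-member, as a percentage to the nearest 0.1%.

63.2%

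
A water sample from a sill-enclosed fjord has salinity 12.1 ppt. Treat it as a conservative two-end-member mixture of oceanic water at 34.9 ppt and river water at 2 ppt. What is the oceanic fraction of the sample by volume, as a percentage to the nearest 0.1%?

Let g be the oceanic fraction. Salt balance per unit volume:
g×34.9 + (1−g)×2 = 12.1
g = (12.1 − 2) / (34.9 − 2) = 10.1/32.9 = 0.307

30.7%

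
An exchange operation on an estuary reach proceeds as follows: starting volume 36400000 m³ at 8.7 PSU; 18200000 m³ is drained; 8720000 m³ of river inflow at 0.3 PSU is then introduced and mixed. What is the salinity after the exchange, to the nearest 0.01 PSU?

Remaining after removal: 18,200,000 m³ at 8.7 PSU (salt = 158,340,000)
After addition: salt = 158,340,000 + 8,720,000×0.3 = 160,956,000; volume = 26,920,000 m³
S = 160,956,000 / 26,920,000 = 5.979 PSU

5.98 PSU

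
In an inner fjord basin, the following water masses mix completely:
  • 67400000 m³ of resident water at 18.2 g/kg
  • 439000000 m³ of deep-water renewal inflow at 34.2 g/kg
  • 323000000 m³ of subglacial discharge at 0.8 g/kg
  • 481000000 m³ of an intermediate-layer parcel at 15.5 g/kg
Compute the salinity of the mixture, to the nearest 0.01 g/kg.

18.28 g/kg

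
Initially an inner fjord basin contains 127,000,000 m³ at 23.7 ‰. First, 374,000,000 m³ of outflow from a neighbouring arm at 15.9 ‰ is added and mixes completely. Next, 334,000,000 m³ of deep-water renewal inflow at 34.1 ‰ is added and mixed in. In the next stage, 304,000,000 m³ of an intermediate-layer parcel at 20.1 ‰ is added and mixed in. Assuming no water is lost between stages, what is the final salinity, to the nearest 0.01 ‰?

23.23 ‰

By conservation of dissolved salt,
Initial salt = 127,000,000×23.7 = 3,009,900,000
After stage 1: salt = 3,009,900,000 + 374,000,000×15.9 = 8,956,500,000; volume = 501,000,000 m³; S = 17.877 ‰
After stage 2: salt = 8,956,500,000 + 334,000,000×34.1 = 20,345,900,000; volume = 835,000,000 m³; S = 24.366 ‰
After stage 3: salt = 20,345,900,000 + 304,000,000×20.1 = 26,456,300,000; volume = 1,139,000,000 m³
S = 26,456,300,000 / 1,139,000,000 = 23.2277 ‰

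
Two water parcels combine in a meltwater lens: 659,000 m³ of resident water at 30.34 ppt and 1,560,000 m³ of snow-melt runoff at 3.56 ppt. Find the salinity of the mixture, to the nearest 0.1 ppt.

11.5 ppt

Salt balance:
salt = 659,000×30.34 + 1,560,000×3.56 = 19,994,060 + 5,553,600 = 25,547,660
volume = 659,000 + 1,560,000 = 2,219,000 m³
S = 25,547,660 / 2,219,000 = 11.513 ppt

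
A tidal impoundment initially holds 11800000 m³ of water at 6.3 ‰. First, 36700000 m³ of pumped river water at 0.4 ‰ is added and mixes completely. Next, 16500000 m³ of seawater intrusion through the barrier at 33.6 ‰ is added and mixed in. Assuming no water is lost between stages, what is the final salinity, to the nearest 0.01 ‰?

9.90 ‰

By conservation of dissolved salt,
Initial salt = 11,800,000×6.3 = 74,340,000
After stage 1: salt = 74,340,000 + 36,700,000×0.4 = 89,020,000; volume = 48,500,000 m³; S = 1.835 ‰
After stage 2: salt = 89,020,000 + 16,500,000×33.6 = 643,420,000; volume = 65,000,000 m³
S = 643,420,000 / 65,000,000 = 9.8988 ‰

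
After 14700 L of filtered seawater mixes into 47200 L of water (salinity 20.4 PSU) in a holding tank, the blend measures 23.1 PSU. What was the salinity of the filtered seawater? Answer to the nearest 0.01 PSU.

31.77 PSU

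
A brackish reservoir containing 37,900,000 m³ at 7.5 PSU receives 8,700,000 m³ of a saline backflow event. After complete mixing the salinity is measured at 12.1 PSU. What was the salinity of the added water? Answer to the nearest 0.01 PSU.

32.14 PSU

Salt balance: 37,900,000×7.5 + 8,700,000×S = 46,600,000×12.1
284,250,000 + 8,700,000·S = 563,860,000
S = (563,860,000 − 284,250,000) / 8,700,000 = 32.1391 PSU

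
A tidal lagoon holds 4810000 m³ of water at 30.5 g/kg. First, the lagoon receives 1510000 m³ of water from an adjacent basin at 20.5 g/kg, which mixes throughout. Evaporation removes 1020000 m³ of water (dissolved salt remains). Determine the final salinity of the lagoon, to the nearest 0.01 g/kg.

After mixing: salt = 4,810,000×30.5 + 1,510,000×20.5 = 177,660,000; volume = 6,320,000 m³
After evaporation: salt unchanged = 177,660,000; volume = 6,320,000 − 1,020,000 = 5,300,000 m³
S = 177,660,000 / 5,300,000 = 33.5208 g/kg

33.52 g/kg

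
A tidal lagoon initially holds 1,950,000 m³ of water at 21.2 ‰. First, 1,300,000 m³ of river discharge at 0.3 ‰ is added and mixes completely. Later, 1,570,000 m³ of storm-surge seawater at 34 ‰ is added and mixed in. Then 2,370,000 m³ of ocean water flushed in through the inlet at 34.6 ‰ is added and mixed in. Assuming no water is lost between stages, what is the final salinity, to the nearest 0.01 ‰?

24.63 ‰

Mass of salt is conserved:
Initial salt = 1,950,000×21.2 = 41,340,000
After stage 1: salt = 41,340,000 + 1,300,000×0.3 = 41,730,000; volume = 3,250,000 m³; S = 12.84 ‰
After stage 2: salt = 41,730,000 + 1,570,000×34 = 95,110,000; volume = 4,820,000 m³; S = 19.732 ‰
After stage 3: salt = 95,110,000 + 2,370,000×34.6 = 177,112,000; volume = 7,190,000 m³
S = 177,112,000 / 7,190,000 = 24.6331 ‰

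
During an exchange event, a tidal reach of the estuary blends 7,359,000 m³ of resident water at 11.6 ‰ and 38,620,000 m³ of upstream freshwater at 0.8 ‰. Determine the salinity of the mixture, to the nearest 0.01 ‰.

Weighted by volume,
salt = 7,359,000×11.6 + 38,620,000×0.8 = 85,364,400 + 30,896,000 = 116,260,400
volume = 7,359,000 + 38,620,000 = 45,979,000 m³
S = 116,260,400 / 45,979,000 = 2.5286 ‰

2.53 ‰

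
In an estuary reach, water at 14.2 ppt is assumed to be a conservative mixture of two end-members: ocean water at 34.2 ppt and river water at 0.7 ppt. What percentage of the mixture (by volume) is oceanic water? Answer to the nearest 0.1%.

Let g be the oceanic fraction. Salt balance per unit volume:
g×34.2 + (1−g)×0.7 = 14.2
g = (14.2 − 0.7) / (34.2 − 0.7) = 13.5/33.5 = 0.403

40.3%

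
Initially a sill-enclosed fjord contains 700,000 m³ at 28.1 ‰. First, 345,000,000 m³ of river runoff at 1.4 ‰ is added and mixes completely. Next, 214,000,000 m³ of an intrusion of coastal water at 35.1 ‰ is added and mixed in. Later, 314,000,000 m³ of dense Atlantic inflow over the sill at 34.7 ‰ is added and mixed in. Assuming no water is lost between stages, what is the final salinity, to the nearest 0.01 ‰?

21.64 ‰

Weighted by volume,
Initial salt = 700,000×28.1 = 19,670,000
After stage 1: salt = 19,670,000 + 345,000,000×1.4 = 502,670,000; volume = 345,700,000 m³; S = 1.454 ‰
After stage 2: salt = 502,670,000 + 214,000,000×35.1 = 8,014,070,000; volume = 559,700,000 m³; S = 14.319 ‰
After stage 3: salt = 8,014,070,000 + 314,000,000×34.7 = 18,909,870,000; volume = 873,700,000 m³
S = 18,909,870,000 / 873,700,000 = 21.6434 ‰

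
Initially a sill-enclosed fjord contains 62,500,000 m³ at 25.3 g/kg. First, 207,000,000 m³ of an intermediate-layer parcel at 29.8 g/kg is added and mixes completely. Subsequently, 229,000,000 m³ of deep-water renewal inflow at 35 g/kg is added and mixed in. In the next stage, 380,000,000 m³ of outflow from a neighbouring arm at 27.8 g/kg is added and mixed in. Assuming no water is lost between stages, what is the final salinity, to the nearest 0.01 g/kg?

Weighted by volume,
Initial salt = 62,500,000×25.3 = 1,581,250,000
After stage 1: salt = 1,581,250,000 + 207,000,000×29.8 = 7,749,850,000; volume = 269,500,000 m³; S = 28.756 g/kg
After stage 2: salt = 7,749,850,000 + 229,000,000×35 = 15,764,850,000; volume = 498,500,000 m³; S = 31.625 g/kg
After stage 3: salt = 15,764,850,000 + 380,000,000×27.8 = 26,328,850,000; volume = 878,500,000 m³
S = 26,328,850,000 / 878,500,000 = 29.9702 g/kg

29.97 g/kg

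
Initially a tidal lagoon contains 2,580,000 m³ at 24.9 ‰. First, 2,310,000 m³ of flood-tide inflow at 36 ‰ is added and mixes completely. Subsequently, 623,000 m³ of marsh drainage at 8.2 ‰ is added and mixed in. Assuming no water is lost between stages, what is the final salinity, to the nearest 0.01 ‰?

Weighted by volume,
Initial salt = 2,580,000×24.9 = 64,242,000
After stage 1: salt = 64,242,000 + 2,310,000×36 = 147,402,000; volume = 4,890,000 m³; S = 30.144 ‰
After stage 2: salt = 147,402,000 + 623,000×8.2 = 152,510,600; volume = 5,513,000 m³
S = 152,510,600 / 5,513,000 = 27.6638 ‰

27.66 ‰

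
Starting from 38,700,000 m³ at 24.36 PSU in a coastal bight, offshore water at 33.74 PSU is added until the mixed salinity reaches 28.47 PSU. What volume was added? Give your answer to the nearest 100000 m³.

30200000 m³

Salt balance: 38,700,000×24.36 + V×33.74 = (38,700,000+V)×28.47
942,732,000 + 33.74V = 1,101,789,000 + 28.47V
159,057,000 = 5.27V
V = 30,181,593.93 m³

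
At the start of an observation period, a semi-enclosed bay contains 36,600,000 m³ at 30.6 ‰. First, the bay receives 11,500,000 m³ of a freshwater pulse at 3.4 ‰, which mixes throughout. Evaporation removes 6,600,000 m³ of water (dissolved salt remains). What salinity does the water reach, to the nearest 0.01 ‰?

27.93 ‰

After mixing: salt = 36,600,000×30.6 + 11,500,000×3.4 = 1,159,060,000; volume = 48,100,000 m³
After evaporation: salt unchanged = 1,159,060,000; volume = 48,100,000 − 6,600,000 = 41,500,000 m³
S = 1,159,060,000 / 41,500,000 = 27.9292 ‰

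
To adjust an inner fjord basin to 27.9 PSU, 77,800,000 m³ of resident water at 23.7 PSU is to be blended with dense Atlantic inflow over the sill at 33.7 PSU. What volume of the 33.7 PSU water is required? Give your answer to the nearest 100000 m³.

56300000 m³

Salt balance: 77,800,000×23.7 + V×33.7 = (77,800,000+V)×27.9
1,843,860,000 + 33.7V = 2,170,620,000 + 27.9V
326,760,000 = 5.8V
V = 56,337,931.03 m³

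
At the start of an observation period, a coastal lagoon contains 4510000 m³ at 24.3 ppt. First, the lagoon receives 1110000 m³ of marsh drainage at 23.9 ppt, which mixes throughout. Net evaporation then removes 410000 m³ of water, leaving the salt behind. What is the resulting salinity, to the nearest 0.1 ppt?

After mixing: salt = 4,510,000×24.3 + 1,110,000×23.9 = 136,122,000; volume = 5,620,000 m³
After evaporation: salt unchanged = 136,122,000; volume = 5,620,000 − 410,000 = 5,210,000 m³
S = 136,122,000 / 5,210,000 = 26.1271 ppt

26.1 ppt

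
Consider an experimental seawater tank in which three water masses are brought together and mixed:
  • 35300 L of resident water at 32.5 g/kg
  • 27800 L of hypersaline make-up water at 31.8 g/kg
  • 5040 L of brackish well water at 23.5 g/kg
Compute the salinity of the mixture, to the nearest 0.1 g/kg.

Total salt / total volume:
salt = 35,300×32.5 + 27,800×31.8 + 5,040×23.5 = 1,147,250 + 884,040 + 118,440 = 2,149,730
volume = 35,300 + 27,800 + 5,040 = 68,140 L
S = 2,149,730 / 68,140 = 31.549 g/kg

31.5 g/kg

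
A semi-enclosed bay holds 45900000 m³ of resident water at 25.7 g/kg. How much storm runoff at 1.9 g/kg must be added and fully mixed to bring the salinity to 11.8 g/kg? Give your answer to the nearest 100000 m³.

Salt balance: 45,900,000×25.7 + V×1.9 = (45,900,000+V)×11.8
1,179,630,000 + 1.9V = 541,620,000 + 11.8V
638,010,000 = 9.9V
V = 64,445,454.55 m³

64400000 m³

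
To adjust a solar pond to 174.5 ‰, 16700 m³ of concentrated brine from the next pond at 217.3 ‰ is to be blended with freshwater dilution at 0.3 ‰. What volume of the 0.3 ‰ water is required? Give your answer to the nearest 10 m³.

4100 m³

Salt balance: 16,700×217.3 + V×0.3 = (16,700+V)×174.5
3,628,910 + 0.3V = 2,914,150 + 174.5V
714,760 = 174.2V
V = 4,103.1 m³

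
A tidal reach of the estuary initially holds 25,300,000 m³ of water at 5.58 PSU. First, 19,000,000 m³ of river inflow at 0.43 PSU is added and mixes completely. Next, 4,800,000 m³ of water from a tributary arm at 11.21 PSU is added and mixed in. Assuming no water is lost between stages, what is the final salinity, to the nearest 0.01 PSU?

4.14 PSU

Weighted by volume,
Initial salt = 25,300,000×5.58 = 141,174,000
After stage 1: salt = 141,174,000 + 19,000,000×0.43 = 149,344,000; volume = 44,300,000 m³; S = 3.371 PSU
After stage 2: salt = 149,344,000 + 4,800,000×11.21 = 203,152,000; volume = 49,100,000 m³
S = 203,152,000 / 49,100,000 = 4.1375 PSU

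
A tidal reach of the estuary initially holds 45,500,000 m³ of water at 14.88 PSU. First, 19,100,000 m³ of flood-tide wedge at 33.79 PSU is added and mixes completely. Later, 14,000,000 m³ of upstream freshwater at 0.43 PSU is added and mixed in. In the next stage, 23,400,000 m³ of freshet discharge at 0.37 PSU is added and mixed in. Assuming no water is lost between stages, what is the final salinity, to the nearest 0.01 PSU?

Mass of salt is conserved:
Initial salt = 45,500,000×14.88 = 677,040,000
After stage 1: salt = 677,040,000 + 19,100,000×33.79 = 1,322,429,000; volume = 64,600,000 m³; S = 20.471 PSU
After stage 2: salt = 1,322,429,000 + 14,000,000×0.43 = 1,328,449,000; volume = 78,600,000 m³; S = 16.901 PSU
After stage 3: salt = 1,328,449,000 + 23,400,000×0.37 = 1,337,107,000; volume = 102,000,000 m³
S = 1,337,107,000 / 102,000,000 = 13.1089 PSU

13.11 PSU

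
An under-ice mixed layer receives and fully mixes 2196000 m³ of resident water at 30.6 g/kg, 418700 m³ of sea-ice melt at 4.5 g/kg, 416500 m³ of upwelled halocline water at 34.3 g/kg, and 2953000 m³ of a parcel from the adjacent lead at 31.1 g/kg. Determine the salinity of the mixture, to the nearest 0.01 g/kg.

29.28 g/kg

Weighted by volume,
salt = 2,196,000×30.6 + 418,700×4.5 + 416,500×34.3 + 2,953,000×31.1 = 67,197,600 + 1,884,150 + 14,285,950 + 91,838,300 = 175,206,000
volume = 2,196,000 + 418,700 + 416,500 + 2,953,000 = 5,984,200 m³
S = 175,206,000 / 5,984,200 = 29.2781 g/kg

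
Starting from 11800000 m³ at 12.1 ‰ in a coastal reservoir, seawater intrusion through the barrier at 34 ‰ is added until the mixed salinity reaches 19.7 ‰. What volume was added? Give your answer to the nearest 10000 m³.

6270000 m³

Salt balance: 11,800,000×12.1 + V×34 = (11,800,000+V)×19.7
142,780,000 + 34V = 232,460,000 + 19.7V
89,680,000 = 14.3V
V = 6,271,328.67 m³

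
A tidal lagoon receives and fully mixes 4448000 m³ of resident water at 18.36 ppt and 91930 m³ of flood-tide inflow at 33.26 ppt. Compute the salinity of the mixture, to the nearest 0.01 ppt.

By conservation of dissolved salt,
salt = 4,448,000×18.36 + 91,930×33.26 = 81,665,280 + 3,057,591.8 = 84,722,871.8
volume = 4,448,000 + 91,930 = 4,539,930 m³
S = 84,722,871.8 / 4,539,930 = 18.6617 ppt

18.66 ppt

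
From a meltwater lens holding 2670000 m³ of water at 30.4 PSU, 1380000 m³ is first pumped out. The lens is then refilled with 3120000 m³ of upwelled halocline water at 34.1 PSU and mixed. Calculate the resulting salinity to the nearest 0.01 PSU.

33.02 PSU

Remaining after removal: 1,290,000 m³ at 30.4 PSU (salt = 39,216,000)
After addition: salt = 39,216,000 + 3,120,000×34.1 = 145,608,000; volume = 4,410,000 m³
S = 145,608,000 / 4,410,000 = 33.0177 PSU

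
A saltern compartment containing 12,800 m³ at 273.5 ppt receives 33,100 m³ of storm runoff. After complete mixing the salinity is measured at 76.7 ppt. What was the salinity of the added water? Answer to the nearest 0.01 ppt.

0.60 ppt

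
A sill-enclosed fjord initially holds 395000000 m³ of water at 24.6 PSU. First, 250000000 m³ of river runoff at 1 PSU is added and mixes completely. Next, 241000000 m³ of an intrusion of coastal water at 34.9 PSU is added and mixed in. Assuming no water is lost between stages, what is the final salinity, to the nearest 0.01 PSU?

20.74 PSU

Salt balance:
Initial salt = 395,000,000×24.6 = 9,717,000,000
After stage 1: salt = 9,717,000,000 + 250,000,000×1 = 9,967,000,000; volume = 645,000,000 m³; S = 15.453 PSU
After stage 2: salt = 9,967,000,000 + 241,000,000×34.9 = 18,377,900,000; volume = 886,000,000 m³
S = 18,377,900,000 / 886,000,000 = 20.7426 PSU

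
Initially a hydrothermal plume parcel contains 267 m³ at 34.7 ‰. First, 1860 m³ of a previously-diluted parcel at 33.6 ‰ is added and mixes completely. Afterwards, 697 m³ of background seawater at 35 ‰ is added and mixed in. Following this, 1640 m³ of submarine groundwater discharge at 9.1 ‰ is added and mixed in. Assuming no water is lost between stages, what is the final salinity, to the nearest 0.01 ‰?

24.88 ‰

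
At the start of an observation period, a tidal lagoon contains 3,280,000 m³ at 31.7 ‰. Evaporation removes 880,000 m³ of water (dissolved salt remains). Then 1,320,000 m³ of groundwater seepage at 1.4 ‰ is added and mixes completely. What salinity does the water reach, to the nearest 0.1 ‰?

After evaporation: salt = 3,280,000×31.7 = 103,976,000; volume = 3,280,000 − 880,000 = 2,400,000 m³
After mixing: salt = 103,976,000 + 1,320,000×1.4 = 105,824,000; volume = 2,400,000 + 1,320,000 = 3,720,000 m³
S = 105,824,000 / 3,720,000 = 28.4473 ‰

28.4 ‰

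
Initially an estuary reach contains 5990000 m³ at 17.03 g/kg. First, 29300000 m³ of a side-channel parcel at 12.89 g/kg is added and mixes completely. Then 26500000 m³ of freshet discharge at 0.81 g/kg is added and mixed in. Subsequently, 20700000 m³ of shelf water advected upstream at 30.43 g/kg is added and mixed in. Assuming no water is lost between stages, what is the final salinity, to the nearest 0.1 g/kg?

By conservation of dissolved salt,
Initial salt = 5,990,000×17.03 = 102,009,700
After stage 1: salt = 102,009,700 + 29,300,000×12.89 = 479,686,700; volume = 35,290,000 m³; S = 13.593 g/kg
After stage 2: salt = 479,686,700 + 26,500,000×0.81 = 501,151,700; volume = 61,790,000 m³; S = 8.111 g/kg
After stage 3: salt = 501,151,700 + 20,700,000×30.43 = 1,131,052,700; volume = 82,490,000 m³
S = 1,131,052,700 / 82,490,000 = 13.7114 g/kg

13.7 g/kg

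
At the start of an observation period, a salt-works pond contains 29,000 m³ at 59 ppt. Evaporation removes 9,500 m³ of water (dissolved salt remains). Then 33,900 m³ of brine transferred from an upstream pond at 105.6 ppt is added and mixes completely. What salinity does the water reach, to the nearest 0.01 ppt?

After evaporation: salt = 29,000×59 = 1,711,000; volume = 29,000 − 9,500 = 19,500 m³
After mixing: salt = 1,711,000 + 33,900×105.6 = 5,290,840; volume = 19,500 + 33,900 = 53,400 m³
S = 5,290,840 / 53,400 = 99.0794 ppt

99.08 ppt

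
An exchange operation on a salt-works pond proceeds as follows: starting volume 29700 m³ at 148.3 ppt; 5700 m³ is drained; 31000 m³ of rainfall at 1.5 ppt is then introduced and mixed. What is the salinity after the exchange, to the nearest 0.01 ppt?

Remaining after removal: 24,000 m³ at 148.3 ppt (salt = 3,559,200)
After addition: salt = 3,559,200 + 31,000×1.5 = 3,605,700; volume = 55,000 m³
S = 3,605,700 / 55,000 = 65.5582 ppt

65.56 ppt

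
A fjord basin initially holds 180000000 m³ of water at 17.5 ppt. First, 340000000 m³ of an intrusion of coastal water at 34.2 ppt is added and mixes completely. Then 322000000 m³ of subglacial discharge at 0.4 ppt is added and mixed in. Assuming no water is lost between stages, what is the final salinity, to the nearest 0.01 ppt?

Salt balance:
Initial salt = 180,000,000×17.5 = 3,150,000,000
After stage 1: salt = 3,150,000,000 + 340,000,000×34.2 = 14,778,000,000; volume = 520,000,000 m³; S = 28.419 ppt
After stage 2: salt = 14,778,000,000 + 322,000,000×0.4 = 14,906,800,000; volume = 842,000,000 m³
S = 14,906,800,000 / 842,000,000 = 17.704 ppt

17.70 ppt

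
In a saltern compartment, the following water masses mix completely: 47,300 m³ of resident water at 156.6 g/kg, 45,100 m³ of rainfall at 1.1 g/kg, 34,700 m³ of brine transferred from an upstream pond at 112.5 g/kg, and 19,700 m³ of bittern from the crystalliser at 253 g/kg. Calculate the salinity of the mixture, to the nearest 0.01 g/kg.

111.34 g/kg

Mass of salt is conserved:
salt = 47,300×156.6 + 45,100×1.1 + 34,700×112.5 + 19,700×253 = 7,407,180 + 49,610 + 3,903,750 + 4,984,100 = 16,344,640
volume = 47,300 + 45,100 + 34,700 + 19,700 = 146,800 m³
S = 16,344,640 / 146,800 = 111.3395 g/kg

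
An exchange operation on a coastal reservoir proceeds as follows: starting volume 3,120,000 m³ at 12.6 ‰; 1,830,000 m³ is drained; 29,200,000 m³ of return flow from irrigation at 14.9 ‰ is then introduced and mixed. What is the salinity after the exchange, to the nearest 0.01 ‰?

14.80 ‰

Remaining after removal: 1,290,000 m³ at 12.6 ‰ (salt = 16,254,000)
After addition: salt = 16,254,000 + 29,200,000×14.9 = 451,334,000; volume = 30,490,000 m³
S = 451,334,000 / 30,490,000 = 14.8027 ‰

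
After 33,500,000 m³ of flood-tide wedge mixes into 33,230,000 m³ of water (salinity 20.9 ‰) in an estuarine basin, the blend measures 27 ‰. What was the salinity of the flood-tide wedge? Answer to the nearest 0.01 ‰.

33.05 ‰

Salt balance: 33,230,000×20.9 + 33,500,000×S = 66,730,000×27
694,507,000 + 33,500,000·S = 1,801,710,000
S = (1,801,710,000 − 694,507,000) / 33,500,000 = 33.0508 ‰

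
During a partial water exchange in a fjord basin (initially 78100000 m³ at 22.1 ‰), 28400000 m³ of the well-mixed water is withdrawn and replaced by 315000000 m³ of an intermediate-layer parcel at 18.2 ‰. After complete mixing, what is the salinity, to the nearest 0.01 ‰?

Remaining after removal: 49,700,000 m³ at 22.1 ‰ (salt = 1,098,370,000)
After addition: salt = 1,098,370,000 + 315,000,000×18.2 = 6,831,370,000; volume = 364,700,000 m³
S = 6,831,370,000 / 364,700,000 = 18.7315 ‰

18.73 ‰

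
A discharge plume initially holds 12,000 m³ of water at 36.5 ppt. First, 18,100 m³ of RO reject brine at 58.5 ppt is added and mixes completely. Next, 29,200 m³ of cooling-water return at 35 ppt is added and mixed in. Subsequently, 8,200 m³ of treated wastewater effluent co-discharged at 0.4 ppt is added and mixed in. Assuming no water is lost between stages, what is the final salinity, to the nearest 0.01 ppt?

By conservation of dissolved salt,
Initial salt = 12,000×36.5 = 438,000
After stage 1: salt = 438,000 + 18,100×58.5 = 1,496,850; volume = 30,100 m³; S = 49.729 ppt
After stage 2: salt = 1,496,850 + 29,200×35 = 2,518,850; volume = 59,300 m³; S = 42.476 ppt
After stage 3: salt = 2,518,850 + 8,200×0.4 = 2,522,130; volume = 67,500 m³
S = 2,522,130 / 67,500 = 37.3649 ppt

37.36 ppt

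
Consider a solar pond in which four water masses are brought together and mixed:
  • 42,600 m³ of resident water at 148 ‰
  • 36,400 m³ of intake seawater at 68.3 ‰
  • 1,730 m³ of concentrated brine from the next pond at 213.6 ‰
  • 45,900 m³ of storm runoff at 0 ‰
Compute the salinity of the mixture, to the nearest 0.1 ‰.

72.3 ‰

Conserving salt mass:
salt = 42,600×148 + 36,400×68.3 + 1,730×213.6 + 45,900×0 = 6,304,800 + 2,486,120 + 369,528 + 0 = 9,160,448
volume = 42,600 + 36,400 + 1,730 + 45,900 = 126,630 m³
S = 9,160,448 / 126,630 = 72.34 ‰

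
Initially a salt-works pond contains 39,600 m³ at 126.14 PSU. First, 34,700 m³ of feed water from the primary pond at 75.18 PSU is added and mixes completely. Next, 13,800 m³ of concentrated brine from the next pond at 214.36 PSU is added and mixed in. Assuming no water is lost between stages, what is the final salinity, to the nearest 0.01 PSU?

119.89 PSU

Total salt / total volume:
Initial salt = 39,600×126.14 = 4,995,144
After stage 1: salt = 4,995,144 + 34,700×75.18 = 7,603,890; volume = 74,300 m³; S = 102.34 PSU
After stage 2: salt = 7,603,890 + 13,800×214.36 = 10,562,058; volume = 88,100 m³
S = 10,562,058 / 88,100 = 119.8872 PSU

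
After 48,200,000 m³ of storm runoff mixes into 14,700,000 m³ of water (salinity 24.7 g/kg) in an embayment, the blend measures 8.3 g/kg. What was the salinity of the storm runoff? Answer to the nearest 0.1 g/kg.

Salt balance: 14,700,000×24.7 + 48,200,000×S = 62,900,000×8.3
363,090,000 + 48,200,000·S = 522,070,000
S = (522,070,000 − 363,090,000) / 48,200,000 = 3.2983 g/kg

3.3 g/kg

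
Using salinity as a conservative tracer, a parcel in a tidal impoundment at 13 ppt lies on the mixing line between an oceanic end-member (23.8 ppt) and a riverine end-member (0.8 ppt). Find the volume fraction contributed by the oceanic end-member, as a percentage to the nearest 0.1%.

Let g be the oceanic fraction. Salt balance per unit volume:
g×23.8 + (1−g)×0.8 = 13
g = (13 − 0.8) / (23.8 − 0.8) = 12.2/23 = 0.5304

53.0%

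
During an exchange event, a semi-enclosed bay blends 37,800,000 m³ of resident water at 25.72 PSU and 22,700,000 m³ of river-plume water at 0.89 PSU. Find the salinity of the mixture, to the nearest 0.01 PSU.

16.40 PSU

Total salt / total volume:
salt = 37,800,000×25.72 + 22,700,000×0.89 = 972,216,000 + 20,203,000 = 992,419,000
volume = 37,800,000 + 22,700,000 = 60,500,000 m³
S = 992,419,000 / 60,500,000 = 16.4036 PSU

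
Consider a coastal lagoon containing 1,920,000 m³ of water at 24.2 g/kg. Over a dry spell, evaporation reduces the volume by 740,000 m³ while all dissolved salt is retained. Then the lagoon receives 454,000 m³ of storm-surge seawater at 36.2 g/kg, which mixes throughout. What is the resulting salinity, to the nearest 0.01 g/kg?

After evaporation: salt = 1,920,000×24.2 = 46,464,000; volume = 1,920,000 − 740,000 = 1,180,000 m³
After mixing: salt = 46,464,000 + 454,000×36.2 = 62,898,800; volume = 1,180,000 + 454,000 = 1,634,000 m³
S = 62,898,800 / 1,634,000 = 38.4938 g/kg

38.49 g/kg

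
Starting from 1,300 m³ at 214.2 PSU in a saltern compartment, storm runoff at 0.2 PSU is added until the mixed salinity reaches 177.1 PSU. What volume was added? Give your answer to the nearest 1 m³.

Salt balance: 1,300×214.2 + V×0.2 = (1,300+V)×177.1
278,460 + 0.2V = 230,230 + 177.1V
48,230 = 176.9V
V = 272.64 m³

273 m³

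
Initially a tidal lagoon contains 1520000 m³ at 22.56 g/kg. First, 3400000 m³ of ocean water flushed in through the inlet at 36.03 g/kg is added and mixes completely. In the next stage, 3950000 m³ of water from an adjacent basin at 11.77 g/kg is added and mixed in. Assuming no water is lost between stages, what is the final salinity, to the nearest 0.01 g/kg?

22.92 g/kg

Salt balance:
Initial salt = 1,520,000×22.56 = 34,291,200
After stage 1: salt = 34,291,200 + 3,400,000×36.03 = 156,793,200; volume = 4,920,000 m³; S = 31.869 g/kg
After stage 2: salt = 156,793,200 + 3,950,000×11.77 = 203,284,700; volume = 8,870,000 m³
S = 203,284,700 / 8,870,000 = 22.9182 g/kg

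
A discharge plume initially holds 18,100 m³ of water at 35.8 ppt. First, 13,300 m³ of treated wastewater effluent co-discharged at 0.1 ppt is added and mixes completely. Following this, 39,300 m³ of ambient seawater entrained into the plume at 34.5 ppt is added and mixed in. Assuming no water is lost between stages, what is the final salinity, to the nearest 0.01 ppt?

Total salt / total volume:
Initial salt = 18,100×35.8 = 647,980
After stage 1: salt = 647,980 + 13,300×0.1 = 649,310; volume = 31,400 m³; S = 20.679 ppt
After stage 2: salt = 649,310 + 39,300×34.5 = 2,005,160; volume = 70,700 m³
S = 2,005,160 / 70,700 = 28.3615 ppt

28.36 ppt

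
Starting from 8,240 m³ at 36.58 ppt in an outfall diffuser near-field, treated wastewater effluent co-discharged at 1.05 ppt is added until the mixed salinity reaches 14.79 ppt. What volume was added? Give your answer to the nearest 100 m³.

Salt balance: 8,240×36.58 + V×1.05 = (8,240+V)×14.79
301,419.2 + 1.05V = 121,869.6 + 14.79V
179,549.6 = 13.74V
V = 13,067.66 m³

13100 m³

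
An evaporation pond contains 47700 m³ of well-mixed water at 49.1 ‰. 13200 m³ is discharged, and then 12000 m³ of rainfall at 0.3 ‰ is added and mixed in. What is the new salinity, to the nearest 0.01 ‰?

Remaining after removal: 34,500 m³ at 49.1 ‰ (salt = 1,693,950)
After addition: salt = 1,693,950 + 12,000×0.3 = 1,697,550; volume = 46,500 m³
S = 1,697,550 / 46,500 = 36.5065 ‰

36.51 ‰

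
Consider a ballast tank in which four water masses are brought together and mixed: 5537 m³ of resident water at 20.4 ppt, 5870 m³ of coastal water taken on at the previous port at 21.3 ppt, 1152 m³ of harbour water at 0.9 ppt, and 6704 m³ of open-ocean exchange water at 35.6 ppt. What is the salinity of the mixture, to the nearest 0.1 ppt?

24.8 ppt

Weighted by volume,
salt = 5,537×20.4 + 5,870×21.3 + 1,152×0.9 + 6,704×35.6 = 112,954.8 + 125,031 + 1,036.8 + 238,662.4 = 477,685
volume = 5,537 + 5,870 + 1,152 + 6,704 = 19,263 m³
S = 477,685 / 19,263 = 24.798 ppt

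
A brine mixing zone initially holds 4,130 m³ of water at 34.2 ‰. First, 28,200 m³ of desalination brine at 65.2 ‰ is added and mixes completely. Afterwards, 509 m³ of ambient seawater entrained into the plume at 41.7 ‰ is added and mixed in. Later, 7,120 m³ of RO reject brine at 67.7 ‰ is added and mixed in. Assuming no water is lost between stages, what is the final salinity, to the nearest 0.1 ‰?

62.1 ‰

Total salt / total volume:
Initial salt = 4,130×34.2 = 141,246
After stage 1: salt = 141,246 + 28,200×65.2 = 1,979,886; volume = 32,330 m³; S = 61.24 ‰
After stage 2: salt = 1,979,886 + 509×41.7 = 2,001,111.3; volume = 32,839 m³; S = 60.937 ‰
After stage 3: salt = 2,001,111.3 + 7,120×67.7 = 2,483,135.3; volume = 39,959 m³
S = 2,483,135.3 / 39,959 = 62.1421 ‰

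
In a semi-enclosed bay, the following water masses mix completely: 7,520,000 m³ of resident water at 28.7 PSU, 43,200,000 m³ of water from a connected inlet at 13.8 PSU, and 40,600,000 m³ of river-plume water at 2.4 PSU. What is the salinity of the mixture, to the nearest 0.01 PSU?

9.96 PSU

Mass of salt is conserved:
salt = 7,520,000×28.7 + 43,200,000×13.8 + 40,600,000×2.4 = 215,824,000 + 596,160,000 + 97,440,000 = 909,424,000
volume = 7,520,000 + 43,200,000 + 40,600,000 = 91,320,000 m³
S = 909,424,000 / 91,320,000 = 9.9587 PSU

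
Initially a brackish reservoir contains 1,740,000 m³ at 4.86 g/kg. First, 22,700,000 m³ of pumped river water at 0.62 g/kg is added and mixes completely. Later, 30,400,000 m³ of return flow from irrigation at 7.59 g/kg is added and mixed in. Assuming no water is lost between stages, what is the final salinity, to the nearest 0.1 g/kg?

Salt balance:
Initial salt = 1,740,000×4.86 = 8,456,400
After stage 1: salt = 8,456,400 + 22,700,000×0.62 = 22,530,400; volume = 24,440,000 m³; S = 0.922 g/kg
After stage 2: salt = 22,530,400 + 30,400,000×7.59 = 253,266,400; volume = 54,840,000 m³
S = 253,266,400 / 54,840,000 = 4.6183 g/kg

4.6 g/kg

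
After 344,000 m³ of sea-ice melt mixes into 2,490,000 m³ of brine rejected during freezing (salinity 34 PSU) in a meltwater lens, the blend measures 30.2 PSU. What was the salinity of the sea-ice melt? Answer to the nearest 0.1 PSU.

Salt balance: 2,490,000×34 + 344,000×S = 2,834,000×30.2
84,660,000 + 344,000·S = 85,586,800
S = (85,586,800 − 84,660,000) / 344,000 = 2.6942 PSU

2.7 PSU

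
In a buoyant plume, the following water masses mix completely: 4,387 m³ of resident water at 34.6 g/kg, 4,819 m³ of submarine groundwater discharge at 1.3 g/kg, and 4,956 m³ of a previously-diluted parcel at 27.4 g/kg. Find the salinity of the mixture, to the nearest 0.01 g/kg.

Mass of salt is conserved:
salt = 4,387×34.6 + 4,819×1.3 + 4,956×27.4 = 151,790.2 + 6,264.7 + 135,794.4 = 293,849.3
volume = 4,387 + 4,819 + 4,956 = 14,162 m³
S = 293,849.3 / 14,162 = 20.7491 g/kg

20.75 g/kg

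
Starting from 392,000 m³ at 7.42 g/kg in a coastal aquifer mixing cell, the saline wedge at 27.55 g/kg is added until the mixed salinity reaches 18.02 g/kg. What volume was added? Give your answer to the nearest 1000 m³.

Salt balance: 392,000×7.42 + V×27.55 = (392,000+V)×18.02
2,908,640 + 27.55V = 7,063,840 + 18.02V
4,155,200 = 9.53V
V = 436,012.59 m³

436000 m³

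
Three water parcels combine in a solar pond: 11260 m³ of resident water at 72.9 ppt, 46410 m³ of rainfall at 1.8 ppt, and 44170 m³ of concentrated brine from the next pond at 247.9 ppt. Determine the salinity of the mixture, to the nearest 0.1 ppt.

116.4 ppt

Total salt / total volume:
salt = 11,260×72.9 + 46,410×1.8 + 44,170×247.9 = 820,854 + 83,538 + 10,949,743 = 11,854,135
volume = 11,260 + 46,410 + 44,170 = 101,840 m³
S = 11,854,135 / 101,840 = 116.4 ppt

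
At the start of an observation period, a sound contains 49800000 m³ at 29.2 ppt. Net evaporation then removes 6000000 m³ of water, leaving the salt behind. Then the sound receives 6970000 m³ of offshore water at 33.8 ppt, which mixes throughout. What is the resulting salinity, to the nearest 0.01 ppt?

After evaporation: salt = 49,800,000×29.2 = 1,454,160,000; volume = 49,800,000 − 6,000,000 = 43,800,000 m³
After mixing: salt = 1,454,160,000 + 6,970,000×33.8 = 1,689,746,000; volume = 43,800,000 + 6,970,000 = 50,770,000 m³
S = 1,689,746,000 / 50,770,000 = 33.2824 ppt

33.28 ppt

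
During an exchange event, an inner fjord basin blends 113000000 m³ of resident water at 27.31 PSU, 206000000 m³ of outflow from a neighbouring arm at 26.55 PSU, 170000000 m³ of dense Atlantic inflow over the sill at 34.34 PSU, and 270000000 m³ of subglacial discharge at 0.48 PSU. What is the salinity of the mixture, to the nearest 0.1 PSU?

19.1 PSU

Conserving salt mass:
salt = 113,000,000×27.31 + 206,000,000×26.55 + 170,000,000×34.34 + 270,000,000×0.48 = 3,086,030,000 + 5,469,300,000 + 5,837,800,000 + 129,600,000 = 14,522,730,000
volume = 113,000,000 + 206,000,000 + 170,000,000 + 270,000,000 = 759,000,000 m³
S = 14,522,730,000 / 759,000,000 = 19.134 PSU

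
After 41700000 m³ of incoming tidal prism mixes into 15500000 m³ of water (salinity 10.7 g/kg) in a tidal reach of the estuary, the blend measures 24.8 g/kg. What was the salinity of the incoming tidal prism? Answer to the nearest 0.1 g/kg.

30.0 g/kg

Salt balance: 15,500,000×10.7 + 41,700,000×S = 57,200,000×24.8
165,850,000 + 41,700,000·S = 1,418,560,000
S = (1,418,560,000 − 165,850,000) / 41,700,000 = 30.041 g/kg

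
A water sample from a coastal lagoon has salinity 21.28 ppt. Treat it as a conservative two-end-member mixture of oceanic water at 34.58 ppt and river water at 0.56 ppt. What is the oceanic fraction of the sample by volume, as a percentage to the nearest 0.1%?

60.9%

Let g be the oceanic fraction. Salt balance per unit volume:
g×34.58 + (1−g)×0.56 = 21.28
g = (21.28 − 0.56) / (34.58 − 0.56) = 20.72/34.02 = 0.6091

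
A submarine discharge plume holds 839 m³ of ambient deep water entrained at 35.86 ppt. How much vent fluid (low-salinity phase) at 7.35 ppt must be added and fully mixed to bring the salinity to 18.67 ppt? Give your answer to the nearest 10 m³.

1270 m³

Salt balance: 839×35.86 + V×7.35 = (839+V)×18.67
30,086.54 + 7.35V = 15,664.13 + 18.67V
14,422.41 = 11.32V
V = 1,274.06 m³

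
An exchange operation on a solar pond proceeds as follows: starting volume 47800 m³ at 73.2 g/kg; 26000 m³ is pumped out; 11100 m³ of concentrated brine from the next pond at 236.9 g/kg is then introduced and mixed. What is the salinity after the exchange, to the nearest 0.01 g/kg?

128.43 g/kg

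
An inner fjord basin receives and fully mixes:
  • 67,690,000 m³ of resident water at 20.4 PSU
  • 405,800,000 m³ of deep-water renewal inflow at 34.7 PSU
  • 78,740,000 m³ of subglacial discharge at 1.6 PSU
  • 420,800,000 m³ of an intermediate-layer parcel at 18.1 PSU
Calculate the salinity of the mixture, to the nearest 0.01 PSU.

23.85 PSU

Salt balance:
salt = 67,690,000×20.4 + 405,800,000×34.7 + 78,740,000×1.6 + 420,800,000×18.1 = 1,380,876,000 + 14,081,260,000 + 125,984,000 + 7,616,480,000 = 23,204,600,000
volume = 67,690,000 + 405,800,000 + 78,740,000 + 420,800,000 = 973,030,000 m³
S = 23,204,600,000 / 973,030,000 = 23.8478 PSU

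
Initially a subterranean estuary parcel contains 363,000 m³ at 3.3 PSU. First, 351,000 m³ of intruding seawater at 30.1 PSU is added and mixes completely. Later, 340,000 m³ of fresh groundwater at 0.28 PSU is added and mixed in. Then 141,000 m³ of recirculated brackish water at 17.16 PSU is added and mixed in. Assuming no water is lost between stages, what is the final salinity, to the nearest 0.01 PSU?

11.95 PSU

Total salt / total volume:
Initial salt = 363,000×3.3 = 1,197,900
After stage 1: salt = 1,197,900 + 351,000×30.1 = 11,763,000; volume = 714,000 m³; S = 16.475 PSU
After stage 2: salt = 11,763,000 + 340,000×0.28 = 11,858,200; volume = 1,054,000 m³; S = 11.251 PSU
After stage 3: salt = 11,858,200 + 141,000×17.16 = 14,277,760; volume = 1,195,000 m³
S = 14,277,760 / 1,195,000 = 11.9479 PSU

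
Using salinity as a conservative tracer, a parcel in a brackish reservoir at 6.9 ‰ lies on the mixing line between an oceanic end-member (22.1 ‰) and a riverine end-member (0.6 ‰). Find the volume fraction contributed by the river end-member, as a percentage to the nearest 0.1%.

Let f be the freshwater fraction. Salt balance per unit volume:
f×0.6 + (1−f)×22.1 = 6.9
f = (22.1 − 6.9) / (22.1 − 0.6) = 15.2/21.5 = 0.707

70.7%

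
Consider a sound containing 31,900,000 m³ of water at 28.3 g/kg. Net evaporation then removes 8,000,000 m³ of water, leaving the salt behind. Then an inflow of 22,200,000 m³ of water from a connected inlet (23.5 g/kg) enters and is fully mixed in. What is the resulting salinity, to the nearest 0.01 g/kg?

30.90 g/kg

After evaporation: salt = 31,900,000×28.3 = 902,770,000; volume = 31,900,000 − 8,000,000 = 23,900,000 m³
After mixing: salt = 902,770,000 + 22,200,000×23.5 = 1,424,470,000; volume = 23,900,000 + 22,200,000 = 46,100,000 m³
S = 1,424,470,000 / 46,100,000 = 30.8996 g/kg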